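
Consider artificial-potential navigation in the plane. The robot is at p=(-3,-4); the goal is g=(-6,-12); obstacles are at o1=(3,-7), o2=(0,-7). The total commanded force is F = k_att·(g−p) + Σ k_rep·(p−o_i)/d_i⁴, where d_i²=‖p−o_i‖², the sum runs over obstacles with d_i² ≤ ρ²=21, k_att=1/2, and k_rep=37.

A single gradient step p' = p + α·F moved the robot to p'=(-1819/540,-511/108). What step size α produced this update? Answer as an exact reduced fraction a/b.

F_att = 1/2·(g−p) = 1/2·(-3,-8) = (-1.5000,-4.0000)
o1: d²=45 > ρ²=21 → inactive
o2: d²=18 ≤ ρ²=21; F_rep = 37·(-3,3)/18² = (-0.3426,0.3426)
F = F_att + ΣF_rep = (-1.8426,-3.6574)
Δp = p'−p = (-0.3685,-0.7315); α = Δx/Fx = (-199/540) / (-199/108) = 1/5
check: Δy/Fy = (-79/108) / (-395/108) = 1/5 ✓

α = 1/5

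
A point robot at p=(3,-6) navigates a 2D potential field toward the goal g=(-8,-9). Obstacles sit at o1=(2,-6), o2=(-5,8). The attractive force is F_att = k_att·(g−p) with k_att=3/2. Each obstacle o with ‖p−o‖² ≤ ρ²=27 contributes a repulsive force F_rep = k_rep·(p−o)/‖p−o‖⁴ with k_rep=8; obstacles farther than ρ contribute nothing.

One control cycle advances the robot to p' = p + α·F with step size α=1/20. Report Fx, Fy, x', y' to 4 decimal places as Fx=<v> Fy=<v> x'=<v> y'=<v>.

F_att = 3/2·(g−p) = 3/2·(-11,-3) = (-16.5000,-4.5000)
o1: d²=1 ≤ ρ²=27; F_rep = 8·(1,0)/1² = (8.0000,0.0000)
o2: d²=260 > ρ²=27 → inactive
F = F_att + ΣF_rep = (-8.5000,-4.5000)
p' = p + 1/20·F = (2.5750,-6.2250)

Fx=-8.5000 Fy=-4.5000 x'=2.5750 y'=-6.2250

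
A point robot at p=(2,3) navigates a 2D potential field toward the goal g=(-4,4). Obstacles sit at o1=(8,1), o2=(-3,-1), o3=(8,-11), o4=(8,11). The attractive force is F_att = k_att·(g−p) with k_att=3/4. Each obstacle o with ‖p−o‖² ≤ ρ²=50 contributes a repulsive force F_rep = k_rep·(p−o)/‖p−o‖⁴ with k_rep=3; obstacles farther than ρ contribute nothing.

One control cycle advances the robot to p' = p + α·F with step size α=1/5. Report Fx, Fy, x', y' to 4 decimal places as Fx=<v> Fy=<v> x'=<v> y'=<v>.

F_att = 3/4·(g−p) = 3/4·(-6,1) = (-4.5000,0.7500)
o1: d²=40 ≤ ρ²=50; F_rep = 3·(-6,2)/40² = (-0.0112,0.0037)
o2: d²=41 ≤ ρ²=50; F_rep = 3·(5,4)/41² = (0.0089,0.0071)
o3: d²=232 > ρ²=50 → inactive
o4: d²=100 > ρ²=50 → inactive
F = F_att + ΣF_rep = (-4.5023,0.7609)
p' = p + 1/5·F = (1.0995,3.1522)

Fx=-4.5023 Fy=0.7609 x'=1.0995 y'=3.1522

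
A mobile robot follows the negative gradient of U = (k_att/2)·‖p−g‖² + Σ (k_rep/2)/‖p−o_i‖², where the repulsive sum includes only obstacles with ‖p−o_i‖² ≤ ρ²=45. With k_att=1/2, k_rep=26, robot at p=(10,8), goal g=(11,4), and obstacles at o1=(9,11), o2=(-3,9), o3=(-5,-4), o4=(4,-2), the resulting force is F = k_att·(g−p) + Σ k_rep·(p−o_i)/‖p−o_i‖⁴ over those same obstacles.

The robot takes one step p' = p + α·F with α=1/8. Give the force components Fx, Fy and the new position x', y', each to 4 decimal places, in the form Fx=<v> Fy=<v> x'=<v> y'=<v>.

Fx=0.7600 Fy=-2.7800 x'=10.0950 y'=7.6525

F_att = 1/2·(g−p) = 1/2·(1,-4) = (0.5000,-2.0000)
o1: d²=10 ≤ ρ²=45; F_rep = 26·(1,-3)/10² = (0.2600,-0.7800)
o2: d²=170 > ρ²=45 → inactive
o3: d²=369 > ρ²=45 → inactive
o4: d²=136 > ρ²=45 → inactive
F = F_att + ΣF_rep = (0.7600,-2.7800)
p' = p + 1/8·F = (10.0950,7.6525)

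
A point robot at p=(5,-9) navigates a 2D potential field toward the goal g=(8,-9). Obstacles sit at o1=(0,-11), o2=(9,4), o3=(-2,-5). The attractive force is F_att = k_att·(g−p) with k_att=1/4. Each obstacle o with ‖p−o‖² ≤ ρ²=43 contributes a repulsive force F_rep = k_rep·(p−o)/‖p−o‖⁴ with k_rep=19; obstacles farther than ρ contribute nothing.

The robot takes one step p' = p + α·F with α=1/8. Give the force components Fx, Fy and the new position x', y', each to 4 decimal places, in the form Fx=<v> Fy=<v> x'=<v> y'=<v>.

F_att = 1/4·(g−p) = 1/4·(3,0) = (0.7500,0.0000)
o1: d²=29 ≤ ρ²=43; F_rep = 19·(5,2)/29² = (0.1130,0.0452)
o2: d²=185 > ρ²=43 → inactive
o3: d²=65 > ρ²=43 → inactive
F = F_att + ΣF_rep = (0.8630,0.0452)
p' = p + 1/8·F = (5.1079,-8.9944)

Fx=0.8630 Fy=0.0452 x'=5.1079 y'=-8.9944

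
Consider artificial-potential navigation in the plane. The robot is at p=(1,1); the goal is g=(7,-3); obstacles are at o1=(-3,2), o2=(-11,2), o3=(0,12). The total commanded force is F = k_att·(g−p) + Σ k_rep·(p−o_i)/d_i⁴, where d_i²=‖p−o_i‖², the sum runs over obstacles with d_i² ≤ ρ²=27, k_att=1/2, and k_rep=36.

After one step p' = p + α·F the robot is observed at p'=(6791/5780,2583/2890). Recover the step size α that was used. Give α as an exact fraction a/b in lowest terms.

F_att = 1/2·(g−p) = 1/2·(6,-4) = (3.0000,-2.0000)
o1: d²=17 ≤ ρ²=27; F_rep = 36·(4,-1)/17² = (0.4983,-0.1246)
o2: d²=145 > ρ²=27 → inactive
o3: d²=122 > ρ²=27 → inactive
F = F_att + ΣF_rep = (3.4983,-2.1246)
Δp = p'−p = (0.1749,-0.1062); α = Δx/Fx = (1011/5780) / (1011/289) = 1/20
check: Δy/Fy = (-307/2890) / (-614/289) = 1/20 ✓

α = 1/20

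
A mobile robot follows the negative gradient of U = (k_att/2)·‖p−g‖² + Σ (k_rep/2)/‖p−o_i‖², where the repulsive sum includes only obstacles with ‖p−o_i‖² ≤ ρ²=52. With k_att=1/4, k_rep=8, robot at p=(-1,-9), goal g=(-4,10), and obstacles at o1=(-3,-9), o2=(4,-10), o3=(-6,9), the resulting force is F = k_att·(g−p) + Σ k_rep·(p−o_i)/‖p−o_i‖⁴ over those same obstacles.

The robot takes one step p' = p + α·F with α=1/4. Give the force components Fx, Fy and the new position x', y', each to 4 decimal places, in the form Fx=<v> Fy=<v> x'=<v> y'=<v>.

F_att = 1/4·(g−p) = 1/4·(-3,19) = (-0.7500,4.7500)
o1: d²=4 ≤ ρ²=52; F_rep = 8·(2,0)/4² = (1.0000,0.0000)
o2: d²=26 ≤ ρ²=52; F_rep = 8·(-5,1)/26² = (-0.0592,0.0118)
o3: d²=349 > ρ²=52 → inactive
F = F_att + ΣF_rep = (0.1908,4.7618)
p' = p + 1/4·F = (-0.9523,-7.8095)

Fx=0.1908 Fy=4.7618 x'=-0.9523 y'=-7.8095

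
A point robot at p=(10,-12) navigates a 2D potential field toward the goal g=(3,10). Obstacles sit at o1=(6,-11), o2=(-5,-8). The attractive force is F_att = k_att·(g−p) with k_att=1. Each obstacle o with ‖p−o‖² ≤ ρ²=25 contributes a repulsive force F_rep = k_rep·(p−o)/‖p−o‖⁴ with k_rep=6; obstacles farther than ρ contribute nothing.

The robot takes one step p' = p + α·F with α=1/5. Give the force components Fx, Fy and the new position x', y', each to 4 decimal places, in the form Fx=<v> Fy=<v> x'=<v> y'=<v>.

F_att = 1·(g−p) = 1·(-7,22) = (-7.0000,22.0000)
o1: d²=17 ≤ ρ²=25; F_rep = 6·(4,-1)/17² = (0.0830,-0.0208)
o2: d²=241 > ρ²=25 → inactive
F = F_att + ΣF_rep = (-6.9170,21.9792)
p' = p + 1/5·F = (8.6166,-7.6042)

Fx=-6.9170 Fy=21.9792 x'=8.6166 y'=-7.6042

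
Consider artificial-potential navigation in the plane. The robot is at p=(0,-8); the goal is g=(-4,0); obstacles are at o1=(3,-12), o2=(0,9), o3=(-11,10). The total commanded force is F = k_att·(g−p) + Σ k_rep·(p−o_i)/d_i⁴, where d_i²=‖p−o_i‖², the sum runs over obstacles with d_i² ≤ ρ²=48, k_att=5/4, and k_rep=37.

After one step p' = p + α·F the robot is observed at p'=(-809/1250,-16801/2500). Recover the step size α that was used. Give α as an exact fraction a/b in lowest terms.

F_att = 5/4·(g−p) = 5/4·(-4,8) = (-5.0000,10.0000)
o1: d²=25 ≤ ρ²=48; F_rep = 37·(-3,4)/25² = (-0.1776,0.2368)
o2: d²=289 > ρ²=48 → inactive
o3: d²=445 > ρ²=48 → inactive
F = F_att + ΣF_rep = (-5.1776,10.2368)
Δp = p'−p = (-0.6472,1.2796); α = Δx/Fx = (-809/1250) / (-3236/625) = 1/8
check: Δy/Fy = (3199/2500) / (6398/625) = 1/8 ✓

α = 1/8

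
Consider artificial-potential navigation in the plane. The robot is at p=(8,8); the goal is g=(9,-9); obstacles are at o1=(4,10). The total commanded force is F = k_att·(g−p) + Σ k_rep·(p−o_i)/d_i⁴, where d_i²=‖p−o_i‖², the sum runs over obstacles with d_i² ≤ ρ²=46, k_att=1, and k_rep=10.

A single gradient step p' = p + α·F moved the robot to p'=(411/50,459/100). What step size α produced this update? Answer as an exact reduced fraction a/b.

F_att = 1·(g−p) = 1·(1,-17) = (1.0000,-17.0000)
o1: d²=20 ≤ ρ²=46; F_rep = 10·(4,-2)/20² = (0.1000,-0.0500)
F = F_att + ΣF_rep = (1.1000,-17.0500)
Δp = p'−p = (0.2200,-3.4100); α = Δx/Fx = (11/50) / (11/10) = 1/5
check: Δy/Fy = (-341/100) / (-341/20) = 1/5 ✓

α = 1/5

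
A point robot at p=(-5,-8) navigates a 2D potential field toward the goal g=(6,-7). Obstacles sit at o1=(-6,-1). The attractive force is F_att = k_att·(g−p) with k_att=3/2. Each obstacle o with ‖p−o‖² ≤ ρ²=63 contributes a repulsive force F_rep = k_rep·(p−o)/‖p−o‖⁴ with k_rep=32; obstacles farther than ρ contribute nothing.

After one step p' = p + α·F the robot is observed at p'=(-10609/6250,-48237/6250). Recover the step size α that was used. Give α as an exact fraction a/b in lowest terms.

F_att = 3/2·(g−p) = 3/2·(11,1) = (16.5000,1.5000)
o1: d²=50 ≤ ρ²=63; F_rep = 32·(1,-7)/50² = (0.0128,-0.0896)
F = F_att + ΣF_rep = (16.5128,1.4104)
Δp = p'−p = (3.3026,0.2821); α = Δx/Fx = (20641/6250) / (20641/1250) = 1/5
check: Δy/Fy = (1763/6250) / (1763/1250) = 1/5 ✓

α = 1/5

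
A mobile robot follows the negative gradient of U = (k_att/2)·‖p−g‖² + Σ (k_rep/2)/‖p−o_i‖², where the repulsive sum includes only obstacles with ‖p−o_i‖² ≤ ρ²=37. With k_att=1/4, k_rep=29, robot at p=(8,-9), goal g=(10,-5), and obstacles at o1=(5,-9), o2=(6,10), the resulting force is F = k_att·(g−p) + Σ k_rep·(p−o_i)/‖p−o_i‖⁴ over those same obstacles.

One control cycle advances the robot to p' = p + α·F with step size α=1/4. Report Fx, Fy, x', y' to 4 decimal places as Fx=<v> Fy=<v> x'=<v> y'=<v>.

F_att = 1/4·(g−p) = 1/4·(2,4) = (0.5000,1.0000)
o1: d²=9 ≤ ρ²=37; F_rep = 29·(3,0)/9² = (1.0741,0.0000)
o2: d²=365 > ρ²=37 → inactive
F = F_att + ΣF_rep = (1.5741,1.0000)
p' = p + 1/4·F = (8.3935,-8.7500)

Fx=1.5741 Fy=1.0000 x'=8.3935 y'=-8.7500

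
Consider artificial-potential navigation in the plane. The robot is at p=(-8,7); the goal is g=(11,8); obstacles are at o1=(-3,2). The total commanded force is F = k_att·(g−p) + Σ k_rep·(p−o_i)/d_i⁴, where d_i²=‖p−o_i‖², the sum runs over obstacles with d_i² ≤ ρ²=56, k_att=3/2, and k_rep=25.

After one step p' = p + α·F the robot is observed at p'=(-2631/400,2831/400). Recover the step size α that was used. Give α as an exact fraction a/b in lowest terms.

F_att = 3/2·(g−p) = 3/2·(19,1) = (28.5000,1.5000)
o1: d²=50 ≤ ρ²=56; F_rep = 25·(-5,5)/50² = (-0.0500,0.0500)
F = F_att + ΣF_rep = (28.4500,1.5500)
Δp = p'−p = (1.4225,0.0775); α = Δx/Fx = (569/400) / (569/20) = 1/20
check: Δy/Fy = (31/400) / (31/20) = 1/20 ✓

α = 1/20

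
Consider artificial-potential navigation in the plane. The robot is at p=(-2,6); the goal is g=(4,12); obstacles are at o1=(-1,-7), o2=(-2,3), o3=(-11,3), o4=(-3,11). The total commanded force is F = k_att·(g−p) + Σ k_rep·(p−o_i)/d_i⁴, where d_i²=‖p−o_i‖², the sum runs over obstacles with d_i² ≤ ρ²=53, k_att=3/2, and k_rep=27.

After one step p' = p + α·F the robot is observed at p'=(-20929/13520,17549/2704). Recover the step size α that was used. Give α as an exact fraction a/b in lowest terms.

α = 1/20

F_att = 3/2·(g−p) = 3/2·(6,6) = (9.0000,9.0000)
o1: d²=170 > ρ²=53 → inactive
o2: d²=9 ≤ ρ²=53; F_rep = 27·(0,3)/9² = (0.0000,1.0000)
o3: d²=90 > ρ²=53 → inactive
o4: d²=26 ≤ ρ²=53; F_rep = 27·(1,-5)/26² = (0.0399,-0.1997)
F = F_att + ΣF_rep = (9.0399,9.8003)
Δp = p'−p = (0.4520,0.4900); α = Δx/Fx = (6111/13520) / (6111/676) = 1/20
check: Δy/Fy = (1325/2704) / (6625/676) = 1/20 ✓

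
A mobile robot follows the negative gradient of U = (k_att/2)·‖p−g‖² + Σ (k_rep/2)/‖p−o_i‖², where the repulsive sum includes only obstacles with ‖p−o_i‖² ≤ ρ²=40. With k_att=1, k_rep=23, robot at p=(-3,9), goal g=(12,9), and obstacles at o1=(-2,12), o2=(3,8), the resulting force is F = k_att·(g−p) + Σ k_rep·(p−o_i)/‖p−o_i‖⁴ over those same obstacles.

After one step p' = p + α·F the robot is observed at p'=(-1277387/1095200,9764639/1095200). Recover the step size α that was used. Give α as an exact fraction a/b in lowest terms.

F_att = 1·(g−p) = 1·(15,0) = (15.0000,0.0000)
o1: d²=10 ≤ ρ²=40; F_rep = 23·(-1,-3)/10² = (-0.2300,-0.6900)
o2: d²=37 ≤ ρ²=40; F_rep = 23·(-6,1)/37² = (-0.1008,0.0168)
F = F_att + ΣF_rep = (14.6692,-0.6732)
Δp = p'−p = (1.8336,-0.0841); α = Δx/Fx = (2008213/1095200) / (2008213/136900) = 1/8
check: Δy/Fy = (-92161/1095200) / (-92161/136900) = 1/8 ✓

α = 1/8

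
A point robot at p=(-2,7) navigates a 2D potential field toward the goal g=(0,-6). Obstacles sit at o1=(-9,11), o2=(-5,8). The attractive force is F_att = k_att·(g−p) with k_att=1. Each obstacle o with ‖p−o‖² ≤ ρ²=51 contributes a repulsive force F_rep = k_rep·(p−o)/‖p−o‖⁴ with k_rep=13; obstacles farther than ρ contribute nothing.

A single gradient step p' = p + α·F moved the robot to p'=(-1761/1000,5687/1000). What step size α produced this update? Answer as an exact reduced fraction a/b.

α = 1/10

F_att = 1·(g−p) = 1·(2,-13) = (2.0000,-13.0000)
o1: d²=65 > ρ²=51 → inactive
o2: d²=10 ≤ ρ²=51; F_rep = 13·(3,-1)/10² = (0.3900,-0.1300)
F = F_att + ΣF_rep = (2.3900,-13.1300)
Δp = p'−p = (0.2390,-1.3130); α = Δx/Fx = (239/1000) / (239/100) = 1/10
check: Δy/Fy = (-1313/1000) / (-1313/100) = 1/10 ✓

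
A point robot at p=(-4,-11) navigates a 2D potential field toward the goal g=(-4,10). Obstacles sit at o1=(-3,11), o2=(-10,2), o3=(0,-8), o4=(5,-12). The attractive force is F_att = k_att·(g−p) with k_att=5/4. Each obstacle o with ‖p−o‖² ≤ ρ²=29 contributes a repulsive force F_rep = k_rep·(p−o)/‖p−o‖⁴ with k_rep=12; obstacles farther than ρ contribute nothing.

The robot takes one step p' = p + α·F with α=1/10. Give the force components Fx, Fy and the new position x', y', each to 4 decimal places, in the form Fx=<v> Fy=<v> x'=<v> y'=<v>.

Fx=-0.0768 Fy=26.1924 x'=-4.0077 y'=-8.3808

F_att = 5/4·(g−p) = 5/4·(0,21) = (0.0000,26.2500)
o1: d²=485 > ρ²=29 → inactive
o2: d²=205 > ρ²=29 → inactive
o3: d²=25 ≤ ρ²=29; F_rep = 12·(-4,-3)/25² = (-0.0768,-0.0576)
o4: d²=82 > ρ²=29 → inactive
F = F_att + ΣF_rep = (-0.0768,26.1924)
p' = p + 1/10·F = (-4.0077,-8.3808)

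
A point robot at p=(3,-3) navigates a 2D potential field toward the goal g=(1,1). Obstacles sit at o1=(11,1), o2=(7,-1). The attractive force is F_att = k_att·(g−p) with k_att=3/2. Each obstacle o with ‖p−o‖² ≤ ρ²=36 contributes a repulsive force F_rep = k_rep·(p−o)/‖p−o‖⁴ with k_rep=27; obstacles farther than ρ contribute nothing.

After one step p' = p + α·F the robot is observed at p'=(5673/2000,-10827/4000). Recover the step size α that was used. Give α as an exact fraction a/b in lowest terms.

F_att = 3/2·(g−p) = 3/2·(-2,4) = (-3.0000,6.0000)
o1: d²=80 > ρ²=36 → inactive
o2: d²=20 ≤ ρ²=36; F_rep = 27·(-4,-2)/20² = (-0.2700,-0.1350)
F = F_att + ΣF_rep = (-3.2700,5.8650)
Δp = p'−p = (-0.1635,0.2933); α = Δx/Fx = (-327/2000) / (-327/100) = 1/20
check: Δy/Fy = (1173/4000) / (1173/200) = 1/20 ✓

α = 1/20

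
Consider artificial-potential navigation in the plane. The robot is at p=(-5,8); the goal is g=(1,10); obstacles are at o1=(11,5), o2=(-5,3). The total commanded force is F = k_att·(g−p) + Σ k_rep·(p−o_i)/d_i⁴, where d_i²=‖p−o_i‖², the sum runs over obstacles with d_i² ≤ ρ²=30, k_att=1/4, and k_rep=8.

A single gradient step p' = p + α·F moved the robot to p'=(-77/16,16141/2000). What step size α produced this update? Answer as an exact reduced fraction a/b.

α = 1/8

F_att = 1/4·(g−p) = 1/4·(6,2) = (1.5000,0.5000)
o1: d²=265 > ρ²=30 → inactive
o2: d²=25 ≤ ρ²=30; F_rep = 8·(0,5)/25² = (0.0000,0.0640)
F = F_att + ΣF_rep = (1.5000,0.5640)
Δp = p'−p = (0.1875,0.0705); α = Δx/Fx = (3/16) / (3/2) = 1/8
check: Δy/Fy = (141/2000) / (141/250) = 1/8 ✓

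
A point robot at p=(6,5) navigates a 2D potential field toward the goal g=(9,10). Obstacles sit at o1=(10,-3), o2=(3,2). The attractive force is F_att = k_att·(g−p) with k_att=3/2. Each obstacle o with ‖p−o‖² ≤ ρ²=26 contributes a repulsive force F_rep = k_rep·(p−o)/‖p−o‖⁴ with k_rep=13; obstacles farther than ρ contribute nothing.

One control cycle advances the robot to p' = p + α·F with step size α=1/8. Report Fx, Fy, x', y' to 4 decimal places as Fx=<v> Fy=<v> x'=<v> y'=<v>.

F_att = 3/2·(g−p) = 3/2·(3,5) = (4.5000,7.5000)
o1: d²=80 > ρ²=26 → inactive
o2: d²=18 ≤ ρ²=26; F_rep = 13·(3,3)/18² = (0.1204,0.1204)
F = F_att + ΣF_rep = (4.6204,7.6204)
p' = p + 1/8·F = (6.5775,5.9525)

Fx=4.6204 Fy=7.6204 x'=6.5775 y'=5.9525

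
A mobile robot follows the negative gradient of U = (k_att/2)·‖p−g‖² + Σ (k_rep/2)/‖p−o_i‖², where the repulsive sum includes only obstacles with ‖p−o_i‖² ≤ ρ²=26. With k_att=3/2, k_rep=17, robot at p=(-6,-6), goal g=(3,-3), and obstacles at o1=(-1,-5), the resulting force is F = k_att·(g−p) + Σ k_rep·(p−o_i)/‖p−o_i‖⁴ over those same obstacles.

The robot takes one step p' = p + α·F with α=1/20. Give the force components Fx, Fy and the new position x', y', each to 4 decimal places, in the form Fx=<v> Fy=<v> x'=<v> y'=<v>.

F_att = 3/2·(g−p) = 3/2·(9,3) = (13.5000,4.5000)
o1: d²=26 ≤ ρ²=26; F_rep = 17·(-5,-1)/26² = (-0.1257,-0.0251)
F = F_att + ΣF_rep = (13.3743,4.4749)
p' = p + 1/20·F = (-5.3313,-5.7763)

Fx=13.3743 Fy=4.4749 x'=-5.3313 y'=-5.7763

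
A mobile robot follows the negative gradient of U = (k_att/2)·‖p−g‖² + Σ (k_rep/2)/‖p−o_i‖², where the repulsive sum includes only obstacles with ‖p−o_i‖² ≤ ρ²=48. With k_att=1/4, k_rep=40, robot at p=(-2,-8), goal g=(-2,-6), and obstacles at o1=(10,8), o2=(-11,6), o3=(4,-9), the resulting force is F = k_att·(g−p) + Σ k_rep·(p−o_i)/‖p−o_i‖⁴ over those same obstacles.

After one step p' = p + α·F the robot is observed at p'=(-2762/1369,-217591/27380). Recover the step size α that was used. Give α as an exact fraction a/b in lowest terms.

F_att = 1/4·(g−p) = 1/4·(0,2) = (0.0000,0.5000)
o1: d²=400 > ρ²=48 → inactive
o2: d²=277 > ρ²=48 → inactive
o3: d²=37 ≤ ρ²=48; F_rep = 40·(-6,1)/37² = (-0.1753,0.0292)
F = F_att + ΣF_rep = (-0.1753,0.5292)
Δp = p'−p = (-0.0175,0.0529); α = Δx/Fx = (-24/1369) / (-240/1369) = 1/10
check: Δy/Fy = (1449/27380) / (1449/2738) = 1/10 ✓

α = 1/10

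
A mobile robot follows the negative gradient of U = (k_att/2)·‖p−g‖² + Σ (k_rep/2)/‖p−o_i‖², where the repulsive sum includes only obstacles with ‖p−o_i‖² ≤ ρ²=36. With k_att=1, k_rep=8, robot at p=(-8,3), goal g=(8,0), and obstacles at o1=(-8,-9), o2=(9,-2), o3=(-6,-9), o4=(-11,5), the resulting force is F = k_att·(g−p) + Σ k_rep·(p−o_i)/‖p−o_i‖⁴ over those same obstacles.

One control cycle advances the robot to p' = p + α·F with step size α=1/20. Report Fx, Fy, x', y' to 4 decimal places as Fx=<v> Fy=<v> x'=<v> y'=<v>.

Fx=16.1420 Fy=-3.0947 x'=-7.1929 y'=2.8453

F_att = 1·(g−p) = 1·(16,-3) = (16.0000,-3.0000)
o1: d²=144 > ρ²=36 → inactive
o2: d²=314 > ρ²=36 → inactive
o3: d²=148 > ρ²=36 → inactive
o4: d²=13 ≤ ρ²=36; F_rep = 8·(3,-2)/13² = (0.1420,-0.0947)
F = F_att + ΣF_rep = (16.1420,-3.0947)
p' = p + 1/20·F = (-7.1929,2.8453)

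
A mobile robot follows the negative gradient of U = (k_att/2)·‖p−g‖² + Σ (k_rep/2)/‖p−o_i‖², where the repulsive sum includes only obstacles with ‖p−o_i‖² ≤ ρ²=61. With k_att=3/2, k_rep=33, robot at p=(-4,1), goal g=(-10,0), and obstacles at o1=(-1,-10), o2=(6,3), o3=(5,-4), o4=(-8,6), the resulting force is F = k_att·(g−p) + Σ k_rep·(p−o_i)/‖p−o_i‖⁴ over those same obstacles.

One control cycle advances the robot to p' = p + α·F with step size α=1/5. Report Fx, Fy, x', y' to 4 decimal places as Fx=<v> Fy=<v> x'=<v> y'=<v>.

F_att = 3/2·(g−p) = 3/2·(-6,-1) = (-9.0000,-1.5000)
o1: d²=130 > ρ²=61 → inactive
o2: d²=104 > ρ²=61 → inactive
o3: d²=106 > ρ²=61 → inactive
o4: d²=41 ≤ ρ²=61; F_rep = 33·(4,-5)/41² = (0.0785,-0.0982)
F = F_att + ΣF_rep = (-8.9215,-1.5982)
p' = p + 1/5·F = (-5.7843,0.6804)

Fx=-8.9215 Fy=-1.5982 x'=-5.7843 y'=0.6804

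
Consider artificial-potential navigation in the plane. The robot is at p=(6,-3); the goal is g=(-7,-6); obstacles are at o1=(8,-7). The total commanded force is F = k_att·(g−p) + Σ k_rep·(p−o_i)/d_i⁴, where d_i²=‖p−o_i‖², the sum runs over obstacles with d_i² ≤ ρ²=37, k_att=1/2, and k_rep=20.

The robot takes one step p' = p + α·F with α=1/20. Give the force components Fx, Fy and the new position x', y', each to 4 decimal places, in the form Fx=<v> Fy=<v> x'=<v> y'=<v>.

Fx=-6.6000 Fy=-1.3000 x'=5.6700 y'=-3.0650

F_att = 1/2·(g−p) = 1/2·(-13,-3) = (-6.5000,-1.5000)
o1: d²=20 ≤ ρ²=37; F_rep = 20·(-2,4)/20² = (-0.1000,0.2000)
F = F_att + ΣF_rep = (-6.6000,-1.3000)
p' = p + 1/20·F = (5.6700,-3.0650)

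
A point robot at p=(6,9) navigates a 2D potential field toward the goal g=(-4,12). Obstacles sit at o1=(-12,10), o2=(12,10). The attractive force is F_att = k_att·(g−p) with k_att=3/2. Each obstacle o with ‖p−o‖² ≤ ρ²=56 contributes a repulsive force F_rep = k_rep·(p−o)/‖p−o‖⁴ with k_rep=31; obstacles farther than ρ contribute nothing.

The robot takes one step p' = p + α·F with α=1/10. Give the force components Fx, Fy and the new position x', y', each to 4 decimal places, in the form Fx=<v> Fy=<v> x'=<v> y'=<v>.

Fx=-15.1359 Fy=4.4774 x'=4.4864 y'=9.4477

F_att = 3/2·(g−p) = 3/2·(-10,3) = (-15.0000,4.5000)
o1: d²=325 > ρ²=56 → inactive
o2: d²=37 ≤ ρ²=56; F_rep = 31·(-6,-1)/37² = (-0.1359,-0.0226)
F = F_att + ΣF_rep = (-15.1359,4.4774)
p' = p + 1/10·F = (4.4864,9.4477)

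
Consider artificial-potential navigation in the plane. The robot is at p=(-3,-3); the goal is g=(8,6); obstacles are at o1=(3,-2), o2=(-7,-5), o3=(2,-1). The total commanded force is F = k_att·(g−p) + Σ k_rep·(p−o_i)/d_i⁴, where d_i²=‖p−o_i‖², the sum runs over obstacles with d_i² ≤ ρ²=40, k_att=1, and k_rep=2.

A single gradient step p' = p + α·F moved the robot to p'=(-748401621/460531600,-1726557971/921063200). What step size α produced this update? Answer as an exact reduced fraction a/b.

α = 1/8

F_att = 1·(g−p) = 1·(11,9) = (11.0000,9.0000)
o1: d²=37 ≤ ρ²=40; F_rep = 2·(-6,-1)/37² = (-0.0088,-0.0015)
o2: d²=20 ≤ ρ²=40; F_rep = 2·(4,2)/20² = (0.0200,0.0100)
o3: d²=29 ≤ ρ²=40; F_rep = 2·(-5,-2)/29² = (-0.0119,-0.0048)
F = F_att + ΣF_rep = (10.9993,9.0038)
Δp = p'−p = (1.3749,1.1255); α = Δx/Fx = (633193179/460531600) / (633193179/57566450) = 1/8
check: Δy/Fy = (1036631629/921063200) / (1036631629/115132900) = 1/8 ✓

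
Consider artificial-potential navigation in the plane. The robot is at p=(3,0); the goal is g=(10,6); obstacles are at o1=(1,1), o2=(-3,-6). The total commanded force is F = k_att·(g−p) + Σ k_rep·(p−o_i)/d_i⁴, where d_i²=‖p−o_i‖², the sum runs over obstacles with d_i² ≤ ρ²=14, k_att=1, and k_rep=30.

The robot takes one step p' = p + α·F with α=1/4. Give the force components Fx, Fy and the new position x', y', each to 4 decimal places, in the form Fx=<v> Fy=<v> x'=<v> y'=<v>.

F_att = 1·(g−p) = 1·(7,6) = (7.0000,6.0000)
o1: d²=5 ≤ ρ²=14; F_rep = 30·(2,-1)/5² = (2.4000,-1.2000)
o2: d²=72 > ρ²=14 → inactive
F = F_att + ΣF_rep = (9.4000,4.8000)
p' = p + 1/4·F = (5.3500,1.2000)

Fx=9.4000 Fy=4.8000 x'=5.3500 y'=1.2000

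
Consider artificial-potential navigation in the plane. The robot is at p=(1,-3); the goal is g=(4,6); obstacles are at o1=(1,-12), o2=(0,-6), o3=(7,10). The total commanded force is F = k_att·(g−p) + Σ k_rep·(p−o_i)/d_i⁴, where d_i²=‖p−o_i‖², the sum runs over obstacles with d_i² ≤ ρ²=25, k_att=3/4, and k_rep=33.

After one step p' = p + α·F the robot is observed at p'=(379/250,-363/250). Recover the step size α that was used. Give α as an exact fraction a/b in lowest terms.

α = 1/5

F_att = 3/4·(g−p) = 3/4·(3,9) = (2.2500,6.7500)
o1: d²=81 > ρ²=25 → inactive
o2: d²=10 ≤ ρ²=25; F_rep = 33·(1,3)/10² = (0.3300,0.9900)
o3: d²=205 > ρ²=25 → inactive
F = F_att + ΣF_rep = (2.5800,7.7400)
Δp = p'−p = (0.5160,1.5480); α = Δx/Fx = (129/250) / (129/50) = 1/5
check: Δy/Fy = (387/250) / (387/50) = 1/5 ✓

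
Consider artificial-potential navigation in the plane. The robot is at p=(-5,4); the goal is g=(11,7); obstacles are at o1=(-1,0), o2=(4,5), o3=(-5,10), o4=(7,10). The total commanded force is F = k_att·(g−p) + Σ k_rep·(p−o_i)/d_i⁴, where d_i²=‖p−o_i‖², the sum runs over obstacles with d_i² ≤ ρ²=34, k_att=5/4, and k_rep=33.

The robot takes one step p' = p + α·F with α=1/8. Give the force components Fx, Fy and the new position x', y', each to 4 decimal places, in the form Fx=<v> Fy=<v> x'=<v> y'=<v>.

Fx=19.8711 Fy=3.8789 x'=-2.5161 y'=4.4849

F_att = 5/4·(g−p) = 5/4·(16,3) = (20.0000,3.7500)
o1: d²=32 ≤ ρ²=34; F_rep = 33·(-4,4)/32² = (-0.1289,0.1289)
o2: d²=82 > ρ²=34 → inactive
o3: d²=36 > ρ²=34 → inactive
o4: d²=180 > ρ²=34 → inactive
F = F_att + ΣF_rep = (19.8711,3.8789)
p' = p + 1/8·F = (-2.5161,4.4849)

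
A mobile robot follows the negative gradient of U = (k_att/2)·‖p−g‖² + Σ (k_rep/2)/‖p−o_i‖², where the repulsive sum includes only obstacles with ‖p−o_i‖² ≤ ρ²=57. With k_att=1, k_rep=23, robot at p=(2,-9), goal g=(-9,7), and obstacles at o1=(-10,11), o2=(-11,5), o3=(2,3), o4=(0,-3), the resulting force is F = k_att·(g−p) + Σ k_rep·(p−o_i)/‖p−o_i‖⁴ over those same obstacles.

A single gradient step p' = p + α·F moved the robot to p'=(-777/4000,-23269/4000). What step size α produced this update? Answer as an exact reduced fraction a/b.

α = 1/5

F_att = 1·(g−p) = 1·(-11,16) = (-11.0000,16.0000)
o1: d²=544 > ρ²=57 → inactive
o2: d²=365 > ρ²=57 → inactive
o3: d²=144 > ρ²=57 → inactive
o4: d²=40 ≤ ρ²=57; F_rep = 23·(2,-6)/40² = (0.0288,-0.0862)
F = F_att + ΣF_rep = (-10.9712,15.9138)
Δp = p'−p = (-2.1942,3.1827); α = Δx/Fx = (-8777/4000) / (-8777/800) = 1/5
check: Δy/Fy = (12731/4000) / (12731/800) = 1/5 ✓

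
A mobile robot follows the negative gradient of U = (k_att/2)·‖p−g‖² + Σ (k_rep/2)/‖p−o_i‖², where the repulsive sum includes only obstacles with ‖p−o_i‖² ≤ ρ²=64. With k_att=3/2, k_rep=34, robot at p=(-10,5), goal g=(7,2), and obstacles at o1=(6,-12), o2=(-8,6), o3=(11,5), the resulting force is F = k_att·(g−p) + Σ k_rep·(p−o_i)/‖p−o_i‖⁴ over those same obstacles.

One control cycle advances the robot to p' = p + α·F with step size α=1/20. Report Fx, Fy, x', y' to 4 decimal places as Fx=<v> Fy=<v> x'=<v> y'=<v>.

Fx=22.7800 Fy=-5.8600 x'=-8.8610 y'=4.7070

F_att = 3/2·(g−p) = 3/2·(17,-3) = (25.5000,-4.5000)
o1: d²=545 > ρ²=64 → inactive
o2: d²=5 ≤ ρ²=64; F_rep = 34·(-2,-1)/5² = (-2.7200,-1.3600)
o3: d²=441 > ρ²=64 → inactive
F = F_att + ΣF_rep = (22.7800,-5.8600)
p' = p + 1/20·F = (-8.8610,4.7070)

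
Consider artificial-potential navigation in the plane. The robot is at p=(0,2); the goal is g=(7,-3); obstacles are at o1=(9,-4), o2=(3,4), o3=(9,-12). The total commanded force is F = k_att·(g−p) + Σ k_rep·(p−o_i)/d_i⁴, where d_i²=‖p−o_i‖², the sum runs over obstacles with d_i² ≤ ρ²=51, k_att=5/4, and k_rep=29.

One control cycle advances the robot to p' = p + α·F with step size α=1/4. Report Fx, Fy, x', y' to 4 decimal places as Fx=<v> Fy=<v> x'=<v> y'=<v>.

Fx=8.2352 Fy=-6.5932 x'=2.0588 y'=0.3517

F_att = 5/4·(g−p) = 5/4·(7,-5) = (8.7500,-6.2500)
o1: d²=117 > ρ²=51 → inactive
o2: d²=13 ≤ ρ²=51; F_rep = 29·(-3,-2)/13² = (-0.5148,-0.3432)
o3: d²=277 > ρ²=51 → inactive
F = F_att + ΣF_rep = (8.2352,-6.5932)
p' = p + 1/4·F = (2.0588,0.3517)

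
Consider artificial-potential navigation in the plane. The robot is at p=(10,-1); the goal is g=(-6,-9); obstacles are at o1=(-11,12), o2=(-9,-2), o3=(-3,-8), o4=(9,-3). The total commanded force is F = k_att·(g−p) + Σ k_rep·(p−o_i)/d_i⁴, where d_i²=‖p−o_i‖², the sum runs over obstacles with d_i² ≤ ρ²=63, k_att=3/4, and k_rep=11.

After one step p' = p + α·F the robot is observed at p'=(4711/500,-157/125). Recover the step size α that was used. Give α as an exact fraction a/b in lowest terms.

F_att = 3/4·(g−p) = 3/4·(-16,-8) = (-12.0000,-6.0000)
o1: d²=610 > ρ²=63 → inactive
o2: d²=362 > ρ²=63 → inactive
o3: d²=218 > ρ²=63 → inactive
o4: d²=5 ≤ ρ²=63; F_rep = 11·(1,2)/5² = (0.4400,0.8800)
F = F_att + ΣF_rep = (-11.5600,-5.1200)
Δp = p'−p = (-0.5780,-0.2560); α = Δx/Fx = (-289/500) / (-289/25) = 1/20
check: Δy/Fy = (-32/125) / (-128/25) = 1/20 ✓

α = 1/20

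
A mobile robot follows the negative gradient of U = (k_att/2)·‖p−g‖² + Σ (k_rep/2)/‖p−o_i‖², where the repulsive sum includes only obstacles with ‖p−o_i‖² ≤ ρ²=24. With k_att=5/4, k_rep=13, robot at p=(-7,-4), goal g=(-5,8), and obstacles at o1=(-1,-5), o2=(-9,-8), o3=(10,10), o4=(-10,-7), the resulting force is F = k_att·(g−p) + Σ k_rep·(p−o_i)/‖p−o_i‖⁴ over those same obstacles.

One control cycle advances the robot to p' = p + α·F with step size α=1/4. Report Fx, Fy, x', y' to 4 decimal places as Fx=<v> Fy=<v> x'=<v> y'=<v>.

F_att = 5/4·(g−p) = 5/4·(2,12) = (2.5000,15.0000)
o1: d²=37 > ρ²=24 → inactive
o2: d²=20 ≤ ρ²=24; F_rep = 13·(2,4)/20² = (0.0650,0.1300)
o3: d²=485 > ρ²=24 → inactive
o4: d²=18 ≤ ρ²=24; F_rep = 13·(3,3)/18² = (0.1204,0.1204)
F = F_att + ΣF_rep = (2.6854,15.2504)
p' = p + 1/4·F = (-6.3287,-0.1874)

Fx=2.6854 Fy=15.2504 x'=-6.3287 y'=-0.1874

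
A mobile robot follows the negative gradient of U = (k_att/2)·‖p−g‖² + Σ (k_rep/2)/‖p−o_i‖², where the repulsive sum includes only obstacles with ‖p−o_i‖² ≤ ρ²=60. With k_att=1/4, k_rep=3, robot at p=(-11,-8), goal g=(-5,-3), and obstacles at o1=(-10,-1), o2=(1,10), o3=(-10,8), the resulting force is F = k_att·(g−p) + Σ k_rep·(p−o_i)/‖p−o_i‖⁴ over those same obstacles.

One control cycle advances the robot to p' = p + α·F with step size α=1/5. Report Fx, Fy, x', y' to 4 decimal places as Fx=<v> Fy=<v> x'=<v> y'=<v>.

F_att = 1/4·(g−p) = 1/4·(6,5) = (1.5000,1.2500)
o1: d²=50 ≤ ρ²=60; F_rep = 3·(-1,-7)/50² = (-0.0012,-0.0084)
o2: d²=468 > ρ²=60 → inactive
o3: d²=257 > ρ²=60 → inactive
F = F_att + ΣF_rep = (1.4988,1.2416)
p' = p + 1/5·F = (-10.7002,-7.7517)

Fx=1.4988 Fy=1.2416 x'=-10.7002 y'=-7.7517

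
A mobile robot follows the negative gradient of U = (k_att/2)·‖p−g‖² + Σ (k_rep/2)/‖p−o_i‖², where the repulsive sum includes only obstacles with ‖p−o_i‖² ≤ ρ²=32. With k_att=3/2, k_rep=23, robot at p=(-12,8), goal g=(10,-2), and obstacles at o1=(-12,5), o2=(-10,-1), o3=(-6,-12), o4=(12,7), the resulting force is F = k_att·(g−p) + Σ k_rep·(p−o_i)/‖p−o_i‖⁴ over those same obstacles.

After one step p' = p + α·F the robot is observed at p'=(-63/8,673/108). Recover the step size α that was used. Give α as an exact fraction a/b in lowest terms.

F_att = 3/2·(g−p) = 3/2·(22,-10) = (33.0000,-15.0000)
o1: d²=9 ≤ ρ²=32; F_rep = 23·(0,3)/9² = (0.0000,0.8519)
o2: d²=85 > ρ²=32 → inactive
o3: d²=436 > ρ²=32 → inactive
o4: d²=577 > ρ²=32 → inactive
F = F_att + ΣF_rep = (33.0000,-14.1481)
Δp = p'−p = (4.1250,-1.7685); α = Δx/Fx = (33/8) / (33) = 1/8
check: Δy/Fy = (-191/108) / (-382/27) = 1/8 ✓

α = 1/8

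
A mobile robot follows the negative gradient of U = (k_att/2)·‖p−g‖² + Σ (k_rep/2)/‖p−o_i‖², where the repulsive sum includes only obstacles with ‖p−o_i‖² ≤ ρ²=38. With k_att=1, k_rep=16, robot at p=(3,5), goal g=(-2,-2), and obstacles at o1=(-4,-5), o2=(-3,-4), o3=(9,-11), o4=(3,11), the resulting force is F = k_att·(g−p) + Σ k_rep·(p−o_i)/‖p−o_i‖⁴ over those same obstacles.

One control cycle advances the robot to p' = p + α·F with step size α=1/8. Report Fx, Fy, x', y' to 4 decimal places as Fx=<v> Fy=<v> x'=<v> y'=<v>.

Fx=-5.0000 Fy=-7.0741 x'=2.3750 y'=4.1157

F_att = 1·(g−p) = 1·(-5,-7) = (-5.0000,-7.0000)
o1: d²=149 > ρ²=38 → inactive
o2: d²=117 > ρ²=38 → inactive
o3: d²=292 > ρ²=38 → inactive
o4: d²=36 ≤ ρ²=38; F_rep = 16·(0,-6)/36² = (0.0000,-0.0741)
F = F_att + ΣF_rep = (-5.0000,-7.0741)
p' = p + 1/8·F = (2.3750,4.1157)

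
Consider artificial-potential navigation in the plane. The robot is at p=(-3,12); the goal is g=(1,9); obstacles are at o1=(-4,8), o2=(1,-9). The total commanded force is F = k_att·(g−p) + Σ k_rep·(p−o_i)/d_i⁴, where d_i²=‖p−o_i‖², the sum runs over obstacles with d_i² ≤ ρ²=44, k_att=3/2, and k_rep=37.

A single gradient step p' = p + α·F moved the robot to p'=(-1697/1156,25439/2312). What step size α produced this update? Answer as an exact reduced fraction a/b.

α = 1/4

F_att = 3/2·(g−p) = 3/2·(4,-3) = (6.0000,-4.5000)
o1: d²=17 ≤ ρ²=44; F_rep = 37·(1,4)/17² = (0.1280,0.5121)
o2: d²=457 > ρ²=44 → inactive
F = F_att + ΣF_rep = (6.1280,-3.9879)
Δp = p'−p = (1.5320,-0.9970); α = Δx/Fx = (1771/1156) / (1771/289) = 1/4
check: Δy/Fy = (-2305/2312) / (-2305/578) = 1/4 ✓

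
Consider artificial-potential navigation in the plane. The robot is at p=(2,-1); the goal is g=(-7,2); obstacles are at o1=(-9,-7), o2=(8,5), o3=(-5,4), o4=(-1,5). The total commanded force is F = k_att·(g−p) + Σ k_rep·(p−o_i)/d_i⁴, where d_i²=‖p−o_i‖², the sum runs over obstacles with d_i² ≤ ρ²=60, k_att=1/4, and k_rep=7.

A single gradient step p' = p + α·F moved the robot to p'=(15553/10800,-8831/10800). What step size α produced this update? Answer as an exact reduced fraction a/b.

α = 1/4

F_att = 1/4·(g−p) = 1/4·(-9,3) = (-2.2500,0.7500)
o1: d²=157 > ρ²=60 → inactive
o2: d²=72 > ρ²=60 → inactive
o3: d²=74 > ρ²=60 → inactive
o4: d²=45 ≤ ρ²=60; F_rep = 7·(3,-6)/45² = (0.0104,-0.0207)
F = F_att + ΣF_rep = (-2.2396,0.7293)
Δp = p'−p = (-0.5599,0.1823); α = Δx/Fx = (-6047/10800) / (-6047/2700) = 1/4
check: Δy/Fy = (1969/10800) / (1969/2700) = 1/4 ✓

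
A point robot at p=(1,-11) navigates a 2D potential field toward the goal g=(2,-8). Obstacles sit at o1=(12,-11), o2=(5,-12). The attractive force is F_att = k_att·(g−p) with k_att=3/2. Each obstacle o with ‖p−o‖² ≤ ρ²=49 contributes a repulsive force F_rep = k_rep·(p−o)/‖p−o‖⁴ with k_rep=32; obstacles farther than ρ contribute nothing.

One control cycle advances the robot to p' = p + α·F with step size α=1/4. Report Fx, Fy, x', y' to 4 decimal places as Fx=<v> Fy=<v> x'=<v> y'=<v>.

Fx=1.0571 Fy=4.6107 x'=1.2643 y'=-9.8473

F_att = 3/2·(g−p) = 3/2·(1,3) = (1.5000,4.5000)
o1: d²=121 > ρ²=49 → inactive
o2: d²=17 ≤ ρ²=49; F_rep = 32·(-4,1)/17² = (-0.4429,0.1107)
F = F_att + ΣF_rep = (1.0571,4.6107)
p' = p + 1/4·F = (1.2643,-9.8473)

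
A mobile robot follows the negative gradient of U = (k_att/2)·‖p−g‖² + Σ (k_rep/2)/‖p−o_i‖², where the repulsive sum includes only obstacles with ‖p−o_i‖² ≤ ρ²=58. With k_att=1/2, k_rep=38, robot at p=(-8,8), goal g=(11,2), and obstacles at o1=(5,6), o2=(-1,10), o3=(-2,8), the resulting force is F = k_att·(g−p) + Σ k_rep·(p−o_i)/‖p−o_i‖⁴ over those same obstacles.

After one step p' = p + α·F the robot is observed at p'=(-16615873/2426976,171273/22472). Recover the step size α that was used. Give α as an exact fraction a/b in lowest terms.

F_att = 1/2·(g−p) = 1/2·(19,-6) = (9.5000,-3.0000)
o1: d²=173 > ρ²=58 → inactive
o2: d²=53 ≤ ρ²=58; F_rep = 38·(-7,-2)/53² = (-0.0947,-0.0271)
o3: d²=36 ≤ ρ²=58; F_rep = 38·(-6,0)/36² = (-0.1759,0.0000)
F = F_att + ΣF_rep = (9.2294,-3.0271)
Δp = p'−p = (1.1537,-0.3784); α = Δx/Fx = (2799935/2426976) / (2799935/303372) = 1/8
check: Δy/Fy = (-8503/22472) / (-8503/2809) = 1/8 ✓

α = 1/8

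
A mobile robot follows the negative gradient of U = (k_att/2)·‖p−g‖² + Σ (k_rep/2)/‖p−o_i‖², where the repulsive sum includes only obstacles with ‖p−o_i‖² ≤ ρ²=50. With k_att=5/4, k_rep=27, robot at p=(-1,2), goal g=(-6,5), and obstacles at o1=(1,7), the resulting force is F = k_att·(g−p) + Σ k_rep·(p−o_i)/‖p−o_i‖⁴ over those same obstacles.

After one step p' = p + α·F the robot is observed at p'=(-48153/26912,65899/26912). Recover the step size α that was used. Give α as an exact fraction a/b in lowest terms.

α = 1/8

F_att = 5/4·(g−p) = 5/4·(-5,3) = (-6.2500,3.7500)
o1: d²=29 ≤ ρ²=50; F_rep = 27·(-2,-5)/29² = (-0.0642,-0.1605)
F = F_att + ΣF_rep = (-6.3142,3.5895)
Δp = p'−p = (-0.7893,0.4487); α = Δx/Fx = (-21241/26912) / (-21241/3364) = 1/8
check: Δy/Fy = (12075/26912) / (12075/3364) = 1/8 ✓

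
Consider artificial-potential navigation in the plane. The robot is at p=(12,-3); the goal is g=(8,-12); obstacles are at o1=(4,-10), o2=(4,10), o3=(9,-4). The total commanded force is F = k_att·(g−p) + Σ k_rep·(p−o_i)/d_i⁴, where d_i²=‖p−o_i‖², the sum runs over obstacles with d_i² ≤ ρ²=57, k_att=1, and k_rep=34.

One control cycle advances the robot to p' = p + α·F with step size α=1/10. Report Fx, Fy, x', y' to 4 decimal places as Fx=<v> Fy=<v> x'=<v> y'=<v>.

Fx=-2.9800 Fy=-8.6600 x'=11.7020 y'=-3.8660

F_att = 1·(g−p) = 1·(-4,-9) = (-4.0000,-9.0000)
o1: d²=113 > ρ²=57 → inactive
o2: d²=233 > ρ²=57 → inactive
o3: d²=10 ≤ ρ²=57; F_rep = 34·(3,1)/10² = (1.0200,0.3400)
F = F_att + ΣF_rep = (-2.9800,-8.6600)
p' = p + 1/10·F = (11.7020,-3.8660)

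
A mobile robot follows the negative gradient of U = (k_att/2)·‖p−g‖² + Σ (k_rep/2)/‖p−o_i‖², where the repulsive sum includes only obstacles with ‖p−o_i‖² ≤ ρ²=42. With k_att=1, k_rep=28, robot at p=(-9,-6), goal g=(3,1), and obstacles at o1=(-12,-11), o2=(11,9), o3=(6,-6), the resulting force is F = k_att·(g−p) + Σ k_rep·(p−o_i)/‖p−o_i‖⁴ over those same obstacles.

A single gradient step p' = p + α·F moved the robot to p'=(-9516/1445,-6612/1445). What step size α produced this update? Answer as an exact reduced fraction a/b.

α = 1/5

F_att = 1·(g−p) = 1·(12,7) = (12.0000,7.0000)
o1: d²=34 ≤ ρ²=42; F_rep = 28·(3,5)/34² = (0.0727,0.1211)
o2: d²=625 > ρ²=42 → inactive
o3: d²=225 > ρ²=42 → inactive
F = F_att + ΣF_rep = (12.0727,7.1211)
Δp = p'−p = (2.4145,1.4242); α = Δx/Fx = (3489/1445) / (3489/289) = 1/5
check: Δy/Fy = (2058/1445) / (2058/289) = 1/5 ✓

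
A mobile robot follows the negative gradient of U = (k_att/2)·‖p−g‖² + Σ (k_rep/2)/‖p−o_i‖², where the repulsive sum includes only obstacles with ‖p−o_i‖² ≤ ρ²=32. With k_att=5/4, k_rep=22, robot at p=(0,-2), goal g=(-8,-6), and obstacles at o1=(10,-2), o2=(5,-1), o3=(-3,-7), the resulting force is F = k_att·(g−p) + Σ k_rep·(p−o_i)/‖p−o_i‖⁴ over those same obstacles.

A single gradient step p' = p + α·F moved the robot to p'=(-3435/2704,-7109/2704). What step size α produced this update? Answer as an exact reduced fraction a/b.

α = 1/8

F_att = 5/4·(g−p) = 5/4·(-8,-4) = (-10.0000,-5.0000)
o1: d²=100 > ρ²=32 → inactive
o2: d²=26 ≤ ρ²=32; F_rep = 22·(-5,-1)/26² = (-0.1627,-0.0325)
o3: d²=34 > ρ²=32 → inactive
F = F_att + ΣF_rep = (-10.1627,-5.0325)
Δp = p'−p = (-1.2703,-0.6291); α = Δx/Fx = (-3435/2704) / (-3435/338) = 1/8
check: Δy/Fy = (-1701/2704) / (-1701/338) = 1/8 ✓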